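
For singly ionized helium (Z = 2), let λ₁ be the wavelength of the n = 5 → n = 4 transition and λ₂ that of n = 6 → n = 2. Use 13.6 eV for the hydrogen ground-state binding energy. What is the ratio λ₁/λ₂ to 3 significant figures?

λ ∝ 1/ΔE ∝ 1/(1/n_f² − 1/n_i²), and the Z² and hc factors cancel in the ratio.
λ₁/λ₂ = (1/2² − 1/6²)/(1/4² − 1/5²) = 0.2222/0.02250 = 9.88.

9.88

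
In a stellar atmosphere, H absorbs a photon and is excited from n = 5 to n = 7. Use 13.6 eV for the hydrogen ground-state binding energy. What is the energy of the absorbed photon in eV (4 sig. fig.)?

E_7 = −13.60/49 = −0.2776 eV and E_5 = −13.60/25 = −0.5440 eV.
The photon energy is |E_7 − E_5| = 0.2664 eV.

0.2664 eV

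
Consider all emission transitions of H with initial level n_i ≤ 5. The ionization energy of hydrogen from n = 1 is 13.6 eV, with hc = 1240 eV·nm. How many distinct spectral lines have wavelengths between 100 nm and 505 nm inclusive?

Enumerate all n_i → n_f pairs with 1 ≤ n_f < n_i ≤ 5 and compute λ = 1240 / [13.6·1·(1/n_f² − 1/n_i²)].
Lines falling in [100, 505] nm: 3→1 (102.6 nm), 2→1 (121.6 nm), 5→2 (434.2 nm), 4→2 (486.3 nm).

4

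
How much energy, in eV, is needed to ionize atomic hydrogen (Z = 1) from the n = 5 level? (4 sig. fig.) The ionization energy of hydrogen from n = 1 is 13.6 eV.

0.5440 eV

E_5 = −13.60/25 = −0.5440 eV, so ionization (to E = 0) requires 0.5440 eV.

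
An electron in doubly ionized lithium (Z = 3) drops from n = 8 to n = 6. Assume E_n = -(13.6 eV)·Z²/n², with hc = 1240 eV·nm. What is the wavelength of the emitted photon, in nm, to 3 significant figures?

834 nm

For Z = 3 the level energies scale as Z², so the effective Rydberg energy is 13.6 × 9 = 122.4 eV.
ΔE = 122.4 × (1/6² − 1/8²) = 122.4 × 0.01215 = 1.488 eV.
λ = hc/ΔE = 1240 / 1.488 = 834 nm.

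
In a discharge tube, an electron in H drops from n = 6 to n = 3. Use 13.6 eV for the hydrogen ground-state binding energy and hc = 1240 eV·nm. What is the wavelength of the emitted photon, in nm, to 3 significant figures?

ΔE = 13.60 × (1/3² − 1/6²) = 13.60 × 0.08333 = 1.133 eV.
λ = hc/ΔE = 1240 / 1.133 = 1090 nm.

1090 nm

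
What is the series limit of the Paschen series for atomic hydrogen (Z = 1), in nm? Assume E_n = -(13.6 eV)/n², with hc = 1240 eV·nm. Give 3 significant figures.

The Paschen series has lower level n_f = 3; the series limit corresponds to n_i → ∞.
ΔE_max = 13.6 × 1 / 3² = 1.511 eV.
λ_min = 1240 / 1.511 = 821 nm.

821 nm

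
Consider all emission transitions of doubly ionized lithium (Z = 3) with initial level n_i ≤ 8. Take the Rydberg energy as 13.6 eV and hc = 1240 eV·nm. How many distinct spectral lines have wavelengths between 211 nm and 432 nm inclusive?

4

Enumerate all n_i → n_f pairs with 1 ≤ n_f < n_i ≤ 8 and compute λ = 1240 / [13.6·9·(1/n_f² − 1/n_i²)].
Lines falling in [211, 432] nm: 8→4 (216.1 nm), 7→4 (240.7 nm), 6→4 (291.8 nm), 8→5 (415.6 nm).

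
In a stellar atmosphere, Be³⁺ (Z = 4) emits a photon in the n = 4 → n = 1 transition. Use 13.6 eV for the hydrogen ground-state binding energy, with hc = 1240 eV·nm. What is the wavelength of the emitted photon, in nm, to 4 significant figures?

For Z = 4 the level energies scale as Z², so the effective Rydberg energy is 13.6 × 16 = 217.6 eV.
ΔE = 217.6 × (1/1² − 1/4²) = 217.6 × 0.9375 = 204.0 eV.
λ = hc/ΔE = 1240 / 204.0 = 6.078 nm.

6.078 nm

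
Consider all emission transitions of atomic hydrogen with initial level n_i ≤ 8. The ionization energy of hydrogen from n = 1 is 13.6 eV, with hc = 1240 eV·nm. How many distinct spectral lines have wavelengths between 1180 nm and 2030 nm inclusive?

3

Enumerate all n_i → n_f pairs with 1 ≤ n_f < n_i ≤ 8 and compute λ = 1240 / [13.6·1·(1/n_f² − 1/n_i²)].
Lines falling in [1180, 2030] nm: 5→3 (1282 nm), 4→3 (1876 nm), 8→4 (1945 nm).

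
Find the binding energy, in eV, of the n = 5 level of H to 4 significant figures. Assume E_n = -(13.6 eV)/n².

0.5440 eV

E_5 = −13.60/25 = −0.5440 eV, so ionization (to E = 0) requires 0.5440 eV.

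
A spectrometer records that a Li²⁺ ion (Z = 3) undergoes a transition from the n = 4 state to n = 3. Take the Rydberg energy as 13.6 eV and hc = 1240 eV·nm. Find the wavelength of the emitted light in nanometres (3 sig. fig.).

208 nm

For Z = 3 the level energies scale as Z², so the effective Rydberg energy is 13.6 × 9 = 122.4 eV.
ΔE = 122.4 × (1/3² − 1/4²) = 122.4 × 0.04861 = 5.950 eV.
λ = hc/ΔE = 1240 / 5.950 = 208 nm.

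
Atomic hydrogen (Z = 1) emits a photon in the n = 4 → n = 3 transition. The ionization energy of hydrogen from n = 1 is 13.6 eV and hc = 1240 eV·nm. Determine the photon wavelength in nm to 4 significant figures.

1876 nm

ΔE = 13.60 × (1/3² − 1/4²) = 13.60 × 0.04861 = 0.6611 eV.
λ = hc/ΔE = 1240 / 0.6611 = 1876 nm.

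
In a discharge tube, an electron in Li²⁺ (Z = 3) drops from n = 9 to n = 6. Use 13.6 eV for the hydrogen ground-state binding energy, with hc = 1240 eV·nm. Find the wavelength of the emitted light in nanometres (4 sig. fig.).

656.5 nm

For Z = 3 the level energies scale as Z², so the effective Rydberg energy is 13.6 × 9 = 122.4 eV.
ΔE = 122.4 × (1/6² − 1/9²) = 122.4 × 0.01543 = 1.889 eV.
λ = hc/ΔE = 1240 / 1.889 = 656.5 nm.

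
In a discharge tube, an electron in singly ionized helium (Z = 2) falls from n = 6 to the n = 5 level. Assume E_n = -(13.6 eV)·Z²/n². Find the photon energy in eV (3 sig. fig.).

0.665 eV

The Bohr energies scale as Z², so for Z = 2: E_n = −54.40/n² eV.
E_6 = −54.40/36 = −1.511 eV and E_5 = −54.40/25 = −2.176 eV.
The photon energy is |E_6 − E_5| = 0.665 eV.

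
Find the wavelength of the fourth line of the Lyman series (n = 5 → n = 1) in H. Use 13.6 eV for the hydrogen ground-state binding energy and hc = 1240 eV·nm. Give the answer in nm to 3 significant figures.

The Lyman series terminates on n_f = 1; the fourth line has n_i = 1+4 = 5.
ΔE = 13.60 × (1/1² − 1/5²) = 13.06 eV.
λ = 1240 / 13.06 = 95.0 nm.

95.0 nm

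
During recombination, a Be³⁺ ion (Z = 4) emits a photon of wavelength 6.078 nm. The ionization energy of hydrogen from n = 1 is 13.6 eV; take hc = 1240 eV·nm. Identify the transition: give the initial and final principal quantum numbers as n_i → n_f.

n_i = 4, n_f = 1

The photon energy is ΔE = hc/λ = 1240 / 6.078 = 204.0 eV.
With Z = 4, ΔE = 217.6 × (1/n_f² − 1/n_i²), so 1/n_f² − 1/n_i² = 0.9376.
Trying n_f = 1 gives 1/n_i² = 0.06243, i.e. n_i ≈ 4; this pair matches.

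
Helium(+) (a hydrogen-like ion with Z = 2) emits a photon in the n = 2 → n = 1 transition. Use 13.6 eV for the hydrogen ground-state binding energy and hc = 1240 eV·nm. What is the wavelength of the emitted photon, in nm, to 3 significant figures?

30.4 nm

For Z = 2 the level energies scale as Z², so the effective Rydberg energy is 13.6 × 4 = 54.40 eV.
ΔE = 54.40 × (1/1² − 1/2²) = 54.40 × 0.7500 = 40.80 eV.
λ = hc/ΔE = 1240 / 40.80 = 30.4 nm.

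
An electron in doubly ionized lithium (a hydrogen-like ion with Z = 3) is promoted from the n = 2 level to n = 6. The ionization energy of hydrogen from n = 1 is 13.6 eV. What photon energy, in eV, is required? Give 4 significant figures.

The Bohr energies scale as Z², so for Z = 3: E_n = −122.4/n² eV.
E_6 = −122.4/36 = −3.400 eV and E_2 = −122.4/4 = −30.60 eV.
The photon energy is |E_6 − E_2| = 27.20 eV.

27.20 eV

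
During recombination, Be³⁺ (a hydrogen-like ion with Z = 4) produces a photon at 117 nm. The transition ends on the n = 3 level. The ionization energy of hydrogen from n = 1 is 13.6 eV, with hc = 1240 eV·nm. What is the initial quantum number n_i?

n_i = 4

The photon energy is ΔE = hc/λ = 1240 / 117 = 10.60 eV.
With Z = 4, ΔE = 217.6 × (1/n_f² − 1/n_i²), so 1/n_f² − 1/n_i² = 0.04871.
With n_f = 3: 1/n_i² = 1/9 − 0.04871 = 0.06241, so n_i ≈ 4.00.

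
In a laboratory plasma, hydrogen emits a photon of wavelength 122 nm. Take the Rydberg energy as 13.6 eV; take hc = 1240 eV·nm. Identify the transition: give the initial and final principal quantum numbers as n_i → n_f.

n_i = 2, n_f = 1

The photon energy is ΔE = hc/λ = 1240 / 122 = 10.16 eV.
With Z = 1, ΔE = 13.60 × (1/n_f² − 1/n_i²), so 1/n_f² − 1/n_i² = 0.7473.
Trying n_f = 1 gives 1/n_i² = 0.2527, i.e. n_i ≈ 2; this pair matches.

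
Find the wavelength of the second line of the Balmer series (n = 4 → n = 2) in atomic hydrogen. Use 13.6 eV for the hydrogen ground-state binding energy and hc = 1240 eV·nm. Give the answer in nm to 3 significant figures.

The Balmer series terminates on n_f = 2; the second line has n_i = 2+2 = 4.
ΔE = 13.60 × (1/2² − 1/4²) = 2.550 eV.
λ = 1240 / 2.550 = 486 nm.

486 nm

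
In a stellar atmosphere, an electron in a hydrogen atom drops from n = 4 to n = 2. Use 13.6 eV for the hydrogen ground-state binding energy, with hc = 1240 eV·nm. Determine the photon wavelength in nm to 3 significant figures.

486 nm

ΔE = 13.60 × (1/2² − 1/4²) = 13.60 × 0.1875 = 2.550 eV.
λ = hc/ΔE = 1240 / 2.550 = 486 nm.
This line belongs to the Balmer series.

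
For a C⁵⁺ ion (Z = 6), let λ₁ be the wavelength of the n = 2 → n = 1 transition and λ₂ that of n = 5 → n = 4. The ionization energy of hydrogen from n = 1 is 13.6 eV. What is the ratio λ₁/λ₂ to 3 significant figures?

0.0300

λ ∝ 1/ΔE ∝ 1/(1/n_f² − 1/n_i²), and the Z² and hc factors cancel in the ratio.
λ₁/λ₂ = (1/4² − 1/5²)/(1/1² − 1/2²) = 0.02250/0.7500 = 0.0300.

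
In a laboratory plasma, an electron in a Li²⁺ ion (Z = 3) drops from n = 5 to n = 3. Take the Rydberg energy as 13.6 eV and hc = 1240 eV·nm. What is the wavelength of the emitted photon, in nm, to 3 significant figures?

For Z = 3 the level energies scale as Z², so the effective Rydberg energy is 13.6 × 9 = 122.4 eV.
ΔE = 122.4 × (1/3² − 1/5²) = 122.4 × 0.07111 = 8.704 eV.
λ = hc/ΔE = 1240 / 8.704 = 142 nm.

142 nm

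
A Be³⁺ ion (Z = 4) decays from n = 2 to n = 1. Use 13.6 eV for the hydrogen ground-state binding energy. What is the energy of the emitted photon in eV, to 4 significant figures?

The Bohr energies scale as Z², so for Z = 4: E_n = −217.6/n² eV.
E_2 = −217.6/4 = −54.40 eV and E_1 = −217.6/1 = −217.6 eV.
The photon energy is |E_2 − E_1| = 163.2 eV.

163.2 eV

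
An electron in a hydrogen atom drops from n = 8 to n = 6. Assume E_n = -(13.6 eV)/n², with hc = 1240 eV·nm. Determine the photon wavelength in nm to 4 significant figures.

7503 nm

ΔE = 13.60 × (1/6² − 1/8²) = 13.60 × 0.01215 = 0.1653 eV.
λ = hc/ΔE = 1240 / 0.1653 = 7503 nm.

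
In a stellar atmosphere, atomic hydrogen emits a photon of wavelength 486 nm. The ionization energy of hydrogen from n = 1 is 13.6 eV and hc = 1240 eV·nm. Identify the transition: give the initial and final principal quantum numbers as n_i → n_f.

n_i = 4, n_f = 2

The photon energy is ΔE = hc/λ = 1240 / 486 = 2.551 eV.
With Z = 1, ΔE = 13.60 × (1/n_f² − 1/n_i²), so 1/n_f² − 1/n_i² = 0.1876.
Trying n_f = 2 gives 1/n_i² = 0.06239, i.e. n_i ≈ 4; this pair matches.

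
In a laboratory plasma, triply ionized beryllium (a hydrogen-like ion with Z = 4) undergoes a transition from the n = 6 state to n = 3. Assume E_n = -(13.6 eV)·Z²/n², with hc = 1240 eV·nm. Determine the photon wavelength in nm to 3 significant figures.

68.4 nm

For Z = 4 the level energies scale as Z², so the effective Rydberg energy is 13.6 × 16 = 217.6 eV.
ΔE = 217.6 × (1/3² − 1/6²) = 217.6 × 0.08333 = 18.13 eV.
λ = hc/ΔE = 1240 / 18.13 = 68.4 nm.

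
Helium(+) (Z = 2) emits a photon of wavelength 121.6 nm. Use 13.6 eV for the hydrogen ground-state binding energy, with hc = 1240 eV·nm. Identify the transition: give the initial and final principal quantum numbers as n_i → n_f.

The photon energy is ΔE = hc/λ = 1240 / 121.6 = 10.20 eV.
With Z = 2, ΔE = 54.40 × (1/n_f² − 1/n_i²), so 1/n_f² − 1/n_i² = 0.1875.
Trying n_f = 2 gives 1/n_i² = 0.06255, i.e. n_i ≈ 4; this pair matches.

n_i = 4, n_f = 2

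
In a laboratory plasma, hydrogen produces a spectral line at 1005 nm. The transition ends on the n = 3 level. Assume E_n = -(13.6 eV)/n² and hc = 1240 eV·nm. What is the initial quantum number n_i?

The photon energy is ΔE = hc/λ = 1240 / 1005 = 1.234 eV.
With Z = 1, ΔE = 13.60 × (1/n_f² − 1/n_i²), so 1/n_f² − 1/n_i² = 0.09072.
With n_f = 3: 1/n_i² = 1/9 − 0.09072 = 0.02039, so n_i ≈ 7.00.

n_i = 7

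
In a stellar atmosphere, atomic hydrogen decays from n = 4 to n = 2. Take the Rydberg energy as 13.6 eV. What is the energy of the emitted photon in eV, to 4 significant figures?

E_4 = −13.60/16 = −0.8500 eV and E_2 = −13.60/4 = −3.400 eV.
The photon energy is |E_4 − E_2| = 2.550 eV.

2.550 eV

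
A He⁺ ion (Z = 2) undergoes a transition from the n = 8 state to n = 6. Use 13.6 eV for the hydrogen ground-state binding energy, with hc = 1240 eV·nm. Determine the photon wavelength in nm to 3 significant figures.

For Z = 2 the level energies scale as Z², so the effective Rydberg energy is 13.6 × 4 = 54.40 eV.
ΔE = 54.40 × (1/6² − 1/8²) = 54.40 × 0.01215 = 0.6611 eV.
λ = hc/ΔE = 1240 / 0.6611 = 1880 nm.

1880 nm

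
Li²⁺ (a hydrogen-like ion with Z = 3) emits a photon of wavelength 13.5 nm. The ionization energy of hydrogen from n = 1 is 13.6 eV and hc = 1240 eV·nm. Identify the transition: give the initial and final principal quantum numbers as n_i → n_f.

n_i = 2, n_f = 1

The photon energy is ΔE = hc/λ = 1240 / 13.5 = 91.85 eV.
With Z = 3, ΔE = 122.4 × (1/n_f² − 1/n_i²), so 1/n_f² − 1/n_i² = 0.7504.
Trying n_f = 1 gives 1/n_i² = 0.2496, i.e. n_i ≈ 2; this pair matches.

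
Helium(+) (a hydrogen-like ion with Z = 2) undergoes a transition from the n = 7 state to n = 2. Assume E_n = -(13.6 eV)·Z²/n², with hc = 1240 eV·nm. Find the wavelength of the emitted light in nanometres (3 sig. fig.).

For Z = 2 the level energies scale as Z², so the effective Rydberg energy is 13.6 × 4 = 54.40 eV.
ΔE = 54.40 × (1/2² − 1/7²) = 54.40 × 0.2296 = 12.49 eV.
λ = hc/ΔE = 1240 / 12.49 = 99.3 nm.

99.3 nm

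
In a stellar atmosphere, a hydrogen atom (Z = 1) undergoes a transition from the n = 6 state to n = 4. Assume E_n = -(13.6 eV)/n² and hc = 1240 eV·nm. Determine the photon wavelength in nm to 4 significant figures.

2626 nm

ΔE = 13.60 × (1/4² − 1/6²) = 13.60 × 0.03472 = 0.4722 eV.
λ = hc/ΔE = 1240 / 0.4722 = 2626 nm.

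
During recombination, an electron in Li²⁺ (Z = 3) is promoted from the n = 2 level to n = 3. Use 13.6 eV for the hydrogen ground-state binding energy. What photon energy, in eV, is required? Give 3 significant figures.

17.0 eV

The Bohr energies scale as Z², so for Z = 3: E_n = −122.4/n² eV.
E_3 = −122.4/9 = −13.60 eV and E_2 = −122.4/4 = −30.60 eV.
The photon energy is |E_3 − E_2| = 17.0 eV.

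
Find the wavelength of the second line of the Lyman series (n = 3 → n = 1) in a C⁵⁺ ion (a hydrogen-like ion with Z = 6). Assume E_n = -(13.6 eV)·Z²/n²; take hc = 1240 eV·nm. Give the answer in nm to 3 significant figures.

The Lyman series terminates on n_f = 1; the second line has n_i = 1+2 = 3.
ΔE = 489.6 × (1/1² − 1/3²) = 435.2 eV.
λ = 1240 / 435.2 = 2.85 nm.

2.85 nm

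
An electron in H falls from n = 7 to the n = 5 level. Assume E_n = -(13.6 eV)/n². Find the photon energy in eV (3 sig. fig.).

E_7 = −13.60/49 = −0.2776 eV and E_5 = −13.60/25 = −0.5440 eV.
The photon energy is |E_7 − E_5| = 0.266 eV.

0.266 eV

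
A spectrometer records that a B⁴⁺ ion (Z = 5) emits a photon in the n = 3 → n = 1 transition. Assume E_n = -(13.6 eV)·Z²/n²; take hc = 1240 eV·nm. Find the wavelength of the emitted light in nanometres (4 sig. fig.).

For Z = 5 the level energies scale as Z², so the effective Rydberg energy is 13.6 × 25 = 340.0 eV.
ΔE = 340.0 × (1/1² − 1/3²) = 340.0 × 0.8889 = 302.2 eV.
λ = hc/ΔE = 1240 / 302.2 = 4.103 nm.

4.103 nm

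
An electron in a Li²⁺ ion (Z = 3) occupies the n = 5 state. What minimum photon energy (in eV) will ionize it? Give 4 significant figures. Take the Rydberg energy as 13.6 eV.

E_n = −13.6 Z²/n² = −122.4/n² eV for Z = 3.
E_5 = −122.4/25 = −4.896 eV, so ionization (to E = 0) requires 4.896 eV.

4.896 eV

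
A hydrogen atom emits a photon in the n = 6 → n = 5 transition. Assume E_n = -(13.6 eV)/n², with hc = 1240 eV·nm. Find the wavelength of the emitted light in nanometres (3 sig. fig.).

ΔE = 13.60 × (1/5² − 1/6²) = 13.60 × 0.01222 = 0.1662 eV.
λ = hc/ΔE = 1240 / 0.1662 = 7460 nm.

7460 nm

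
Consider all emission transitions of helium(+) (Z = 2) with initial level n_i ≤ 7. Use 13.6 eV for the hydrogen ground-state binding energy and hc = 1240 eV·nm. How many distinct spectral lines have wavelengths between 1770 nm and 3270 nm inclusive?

Enumerate all n_i → n_f pairs with 1 ≤ n_f < n_i ≤ 7 and compute λ = 1240 / [13.6·4·(1/n_f² − 1/n_i²)].
Lines falling in [1770, 3270] nm: 6→5 (1865 nm), 7→6 (3093 nm).

2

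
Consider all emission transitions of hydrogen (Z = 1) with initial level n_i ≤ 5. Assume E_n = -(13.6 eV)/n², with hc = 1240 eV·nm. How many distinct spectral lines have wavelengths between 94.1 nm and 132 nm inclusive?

4

Enumerate all n_i → n_f pairs with 1 ≤ n_f < n_i ≤ 5 and compute λ = 1240 / [13.6·1·(1/n_f² − 1/n_i²)].
Lines falling in [94.1, 132] nm: 5→1 (94.98 nm), 4→1 (97.25 nm), 3→1 (102.6 nm), 2→1 (121.6 nm).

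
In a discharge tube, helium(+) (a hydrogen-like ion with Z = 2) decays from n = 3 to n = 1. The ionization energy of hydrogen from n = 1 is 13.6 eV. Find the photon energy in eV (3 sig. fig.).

The Bohr energies scale as Z², so for Z = 2: E_n = −54.40/n² eV.
E_3 = −54.40/9 = −6.044 eV and E_1 = −54.40/1 = −54.40 eV.
The photon energy is |E_3 − E_1| = 48.4 eV.

48.4 eV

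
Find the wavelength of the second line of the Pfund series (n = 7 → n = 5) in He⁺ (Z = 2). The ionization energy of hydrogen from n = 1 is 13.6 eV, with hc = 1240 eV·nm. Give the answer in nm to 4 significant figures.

The Pfund series terminates on n_f = 5; the second line has n_i = 5+2 = 7.
ΔE = 54.40 × (1/5² − 1/7²) = 1.066 eV.
λ = 1240 / 1.066 = 1163 nm.

1163 nm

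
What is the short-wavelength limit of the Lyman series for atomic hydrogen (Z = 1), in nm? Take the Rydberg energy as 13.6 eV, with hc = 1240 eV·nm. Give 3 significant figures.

The Lyman series has lower level n_f = 1; the series limit corresponds to n_i → ∞.
ΔE_max = 13.6 × 1 / 1² = 13.60 eV.
λ_min = 1240 / 13.60 = 91.2 nm.

91.2 nm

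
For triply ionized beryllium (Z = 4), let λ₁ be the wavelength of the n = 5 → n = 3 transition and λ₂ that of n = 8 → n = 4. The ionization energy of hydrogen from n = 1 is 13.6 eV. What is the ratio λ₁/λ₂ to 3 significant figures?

λ ∝ 1/ΔE ∝ 1/(1/n_f² − 1/n_i²), and the Z² and hc factors cancel in the ratio.
λ₁/λ₂ = (1/4² − 1/8²)/(1/3² − 1/5²) = 0.04688/0.07111 = 0.659.

0.659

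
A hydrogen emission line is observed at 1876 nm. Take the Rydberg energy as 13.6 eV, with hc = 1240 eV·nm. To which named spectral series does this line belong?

ΔE = 1240/1876 = 0.6610 eV.
This matches 13.6 × (1/3² − 1/4²), so n_f = 3: the Paschen series.

Paschen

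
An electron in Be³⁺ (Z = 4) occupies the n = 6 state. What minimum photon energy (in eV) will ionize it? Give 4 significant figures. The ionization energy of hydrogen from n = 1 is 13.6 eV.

6.044 eV

E_n = −13.6 Z²/n² = −217.6/n² eV for Z = 4.
E_6 = −217.6/36 = −6.044 eV, so ionization (to E = 0) requires 6.044 eV.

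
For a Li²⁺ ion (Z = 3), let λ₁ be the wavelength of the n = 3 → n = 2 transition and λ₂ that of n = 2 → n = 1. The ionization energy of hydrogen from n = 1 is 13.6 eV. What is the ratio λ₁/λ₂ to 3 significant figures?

λ ∝ 1/ΔE ∝ 1/(1/n_f² − 1/n_i²), and the Z² and hc factors cancel in the ratio.
λ₁/λ₂ = (1/1² − 1/2²)/(1/2² − 1/3²) = 0.7500/0.1389 = 5.40.

5.40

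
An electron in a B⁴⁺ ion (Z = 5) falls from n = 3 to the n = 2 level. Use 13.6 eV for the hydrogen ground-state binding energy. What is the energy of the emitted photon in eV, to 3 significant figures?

47.2 eV

The Bohr energies scale as Z², so for Z = 5: E_n = −340.0/n² eV.
E_3 = −340.0/9 = −37.78 eV and E_2 = −340.0/4 = −85.00 eV.
The photon energy is |E_3 − E_2| = 47.2 eV.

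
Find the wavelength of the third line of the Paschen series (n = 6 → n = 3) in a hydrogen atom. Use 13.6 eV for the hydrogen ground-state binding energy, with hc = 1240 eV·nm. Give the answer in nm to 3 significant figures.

The Paschen series terminates on n_f = 3; the third line has n_i = 3+3 = 6.
ΔE = 13.60 × (1/3² − 1/6²) = 1.133 eV.
λ = 1240 / 1.133 = 1090 nm.

1090 nm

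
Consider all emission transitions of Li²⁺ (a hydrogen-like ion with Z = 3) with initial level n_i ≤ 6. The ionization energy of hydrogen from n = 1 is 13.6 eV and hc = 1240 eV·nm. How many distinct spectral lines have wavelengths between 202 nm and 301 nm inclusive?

2

Enumerate all n_i → n_f pairs with 1 ≤ n_f < n_i ≤ 6 and compute λ = 1240 / [13.6·9·(1/n_f² − 1/n_i²)].
Lines falling in [202, 301] nm: 4→3 (208.4 nm), 6→4 (291.8 nm).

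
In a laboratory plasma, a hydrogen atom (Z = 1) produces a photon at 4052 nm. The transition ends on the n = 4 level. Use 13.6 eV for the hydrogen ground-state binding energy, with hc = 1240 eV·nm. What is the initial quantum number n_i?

The photon energy is ΔE = hc/λ = 1240 / 4052 = 0.3060 eV.
With Z = 1, ΔE = 13.60 × (1/n_f² − 1/n_i²), so 1/n_f² − 1/n_i² = 0.02250.
With n_f = 4: 1/n_i² = 1/16 − 0.02250 = 0.04000, so n_i ≈ 5.00.

n_i = 5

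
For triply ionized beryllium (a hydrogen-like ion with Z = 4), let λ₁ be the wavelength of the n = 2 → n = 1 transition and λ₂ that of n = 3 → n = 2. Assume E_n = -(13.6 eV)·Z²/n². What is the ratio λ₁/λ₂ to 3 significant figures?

0.185

λ ∝ 1/ΔE ∝ 1/(1/n_f² − 1/n_i²), and the Z² and hc factors cancel in the ratio.
λ₁/λ₂ = (1/2² − 1/3²)/(1/1² − 1/2²) = 0.1389/0.7500 = 0.185.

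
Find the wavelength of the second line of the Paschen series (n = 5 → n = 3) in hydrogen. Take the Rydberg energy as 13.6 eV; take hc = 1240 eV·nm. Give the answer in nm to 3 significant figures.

1280 nm

The Paschen series terminates on n_f = 3; the second line has n_i = 3+2 = 5.
ΔE = 13.60 × (1/3² − 1/5²) = 0.9671 eV.
λ = 1240 / 0.9671 = 1280 nm.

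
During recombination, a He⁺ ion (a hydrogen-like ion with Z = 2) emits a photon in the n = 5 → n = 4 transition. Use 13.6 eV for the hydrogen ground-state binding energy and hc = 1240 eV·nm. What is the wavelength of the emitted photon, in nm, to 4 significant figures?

For Z = 2 the level energies scale as Z², so the effective Rydberg energy is 13.6 × 4 = 54.40 eV.
ΔE = 54.40 × (1/4² − 1/5²) = 54.40 × 0.02250 = 1.224 eV.
λ = hc/ΔE = 1240 / 1.224 = 1013 nm.

1013 nm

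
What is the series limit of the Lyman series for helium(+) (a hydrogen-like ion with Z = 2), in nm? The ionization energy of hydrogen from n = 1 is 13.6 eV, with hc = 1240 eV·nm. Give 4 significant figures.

22.79 nm

The Lyman series has lower level n_f = 1; the series limit corresponds to n_i → ∞.
ΔE_max = 13.6 × 4 / 1² = 54.40 eV.
λ_min = 1240 / 54.40 = 22.79 nm.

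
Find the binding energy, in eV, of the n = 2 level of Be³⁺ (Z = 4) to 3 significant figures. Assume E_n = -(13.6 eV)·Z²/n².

E_n = −13.6 Z²/n² = −217.6/n² eV for Z = 4.
E_2 = −217.6/4 = −54.4 eV, so ionization (to E = 0) requires 54.4 eV.

54.4 eV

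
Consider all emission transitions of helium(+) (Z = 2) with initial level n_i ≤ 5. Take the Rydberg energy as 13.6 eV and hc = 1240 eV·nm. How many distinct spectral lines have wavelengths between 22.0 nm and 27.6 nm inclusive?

Enumerate all n_i → n_f pairs with 1 ≤ n_f < n_i ≤ 5 and compute λ = 1240 / [13.6·4·(1/n_f² − 1/n_i²)].
Lines falling in [22.0, 27.6] nm: 5→1 (23.74 nm), 4→1 (24.31 nm), 3→1 (25.64 nm).

3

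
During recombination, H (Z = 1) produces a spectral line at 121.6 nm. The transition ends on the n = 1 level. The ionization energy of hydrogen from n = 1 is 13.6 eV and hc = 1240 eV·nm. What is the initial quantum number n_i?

n_i = 2

The photon energy is ΔE = hc/λ = 1240 / 121.6 = 10.20 eV.
With Z = 1, ΔE = 13.60 × (1/n_f² − 1/n_i²), so 1/n_f² − 1/n_i² = 0.7498.
With n_f = 1: 1/n_i² = 1/1 − 0.7498 = 0.2502, so n_i ≈ 2.00.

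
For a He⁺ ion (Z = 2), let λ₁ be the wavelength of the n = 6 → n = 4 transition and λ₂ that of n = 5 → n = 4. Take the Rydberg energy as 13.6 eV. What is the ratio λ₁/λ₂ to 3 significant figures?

0.648

λ ∝ 1/ΔE ∝ 1/(1/n_f² − 1/n_i²), and the Z² and hc factors cancel in the ratio.
λ₁/λ₂ = (1/4² − 1/5²)/(1/4² − 1/6²) = 0.02250/0.03472 = 0.648.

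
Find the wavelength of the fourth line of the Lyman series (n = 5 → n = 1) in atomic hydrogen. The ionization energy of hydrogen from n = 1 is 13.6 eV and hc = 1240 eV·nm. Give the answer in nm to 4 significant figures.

The Lyman series terminates on n_f = 1; the fourth line has n_i = 1+4 = 5.
ΔE = 13.60 × (1/1² − 1/5²) = 13.06 eV.
λ = 1240 / 13.06 = 94.98 nm.

94.98 nm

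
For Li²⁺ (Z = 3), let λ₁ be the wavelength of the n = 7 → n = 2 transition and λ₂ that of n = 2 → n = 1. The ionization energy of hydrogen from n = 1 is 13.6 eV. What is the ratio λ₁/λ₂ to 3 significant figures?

λ ∝ 1/ΔE ∝ 1/(1/n_f² − 1/n_i²), and the Z² and hc factors cancel in the ratio.
λ₁/λ₂ = (1/1² − 1/2²)/(1/2² − 1/7²) = 0.7500/0.2296 = 3.27.

3.27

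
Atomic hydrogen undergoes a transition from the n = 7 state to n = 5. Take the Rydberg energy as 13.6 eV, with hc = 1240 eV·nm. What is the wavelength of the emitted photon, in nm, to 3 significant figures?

ΔE = 13.60 × (1/5² − 1/7²) = 13.60 × 0.01959 = 0.2664 eV.
λ = hc/ΔE = 1240 / 0.2664 = 4650 nm.

4650 nm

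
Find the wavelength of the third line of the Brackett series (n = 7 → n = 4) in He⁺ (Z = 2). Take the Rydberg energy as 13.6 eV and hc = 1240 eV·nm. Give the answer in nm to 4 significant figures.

541.5 nm

The Brackett series terminates on n_f = 4; the third line has n_i = 4+3 = 7.
ΔE = 54.40 × (1/4² − 1/7²) = 2.290 eV.
λ = 1240 / 2.290 = 541.5 nm.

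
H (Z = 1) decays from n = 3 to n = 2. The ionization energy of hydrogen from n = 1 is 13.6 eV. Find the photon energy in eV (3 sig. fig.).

1.89 eV

E_3 = −13.60/9 = −1.511 eV and E_2 = −13.60/4 = −3.400 eV.
The photon energy is |E_3 − E_2| = 1.89 eV.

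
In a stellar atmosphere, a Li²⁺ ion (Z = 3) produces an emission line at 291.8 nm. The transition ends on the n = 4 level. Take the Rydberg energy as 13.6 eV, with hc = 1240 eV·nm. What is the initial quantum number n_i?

The photon energy is ΔE = hc/λ = 1240 / 291.8 = 4.249 eV.
With Z = 3, ΔE = 122.4 × (1/n_f² − 1/n_i²), so 1/n_f² − 1/n_i² = 0.03472.
With n_f = 4: 1/n_i² = 1/16 − 0.03472 = 0.02778, so n_i ≈ 6.00.

n_i = 6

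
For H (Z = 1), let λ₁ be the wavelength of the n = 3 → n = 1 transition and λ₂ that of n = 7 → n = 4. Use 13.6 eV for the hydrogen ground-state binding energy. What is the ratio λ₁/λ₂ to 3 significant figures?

0.0474

λ ∝ 1/ΔE ∝ 1/(1/n_f² − 1/n_i²), and the Z² and hc factors cancel in the ratio.
λ₁/λ₂ = (1/4² − 1/7²)/(1/1² − 1/3²) = 0.04209/0.8889 = 0.0474.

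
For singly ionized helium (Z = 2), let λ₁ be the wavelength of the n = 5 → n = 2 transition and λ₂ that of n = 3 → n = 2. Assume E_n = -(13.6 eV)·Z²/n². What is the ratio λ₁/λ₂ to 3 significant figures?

0.661

λ ∝ 1/ΔE ∝ 1/(1/n_f² − 1/n_i²), and the Z² and hc factors cancel in the ratio.
λ₁/λ₂ = (1/2² − 1/3²)/(1/2² − 1/5²) = 0.1389/0.2100 = 0.661.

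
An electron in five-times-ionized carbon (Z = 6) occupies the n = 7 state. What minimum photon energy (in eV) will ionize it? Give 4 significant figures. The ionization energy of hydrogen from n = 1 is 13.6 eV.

9.992 eV

E_n = −13.6 Z²/n² = −489.6/n² eV for Z = 6.
E_7 = −489.6/49 = −9.992 eV, so ionization (to E = 0) requires 9.992 eV.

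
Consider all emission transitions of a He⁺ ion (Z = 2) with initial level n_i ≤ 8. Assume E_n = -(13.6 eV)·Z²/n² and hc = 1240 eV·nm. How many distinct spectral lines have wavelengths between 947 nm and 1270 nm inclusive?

2

Enumerate all n_i → n_f pairs with 1 ≤ n_f < n_i ≤ 8 and compute λ = 1240 / [13.6·4·(1/n_f² − 1/n_i²)].
Lines falling in [947, 1270] nm: 5→4 (1013 nm), 7→5 (1163 nm).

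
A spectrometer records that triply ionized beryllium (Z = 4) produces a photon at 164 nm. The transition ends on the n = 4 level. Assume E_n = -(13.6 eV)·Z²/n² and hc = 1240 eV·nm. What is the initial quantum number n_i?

The photon energy is ΔE = hc/λ = 1240 / 164 = 7.561 eV.
With Z = 4, ΔE = 217.6 × (1/n_f² − 1/n_i²), so 1/n_f² − 1/n_i² = 0.03475.
With n_f = 4: 1/n_i² = 1/16 − 0.03475 = 0.02775, so n_i ≈ 6.00.

n_i = 6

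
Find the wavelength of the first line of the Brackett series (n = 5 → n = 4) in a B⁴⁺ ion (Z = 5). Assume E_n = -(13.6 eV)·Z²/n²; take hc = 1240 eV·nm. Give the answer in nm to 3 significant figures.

162 nm

The Brackett series terminates on n_f = 4; the first line has n_i = 4+1 = 5.
ΔE = 340.0 × (1/4² − 1/5²) = 7.650 eV.
λ = 1240 / 7.650 = 162 nm.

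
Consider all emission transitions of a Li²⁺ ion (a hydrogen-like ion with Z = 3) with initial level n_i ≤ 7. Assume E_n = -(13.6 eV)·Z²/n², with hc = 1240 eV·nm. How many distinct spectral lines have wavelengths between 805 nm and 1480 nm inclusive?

Enumerate all n_i → n_f pairs with 1 ≤ n_f < n_i ≤ 7 and compute λ = 1240 / [13.6·9·(1/n_f² − 1/n_i²)].
Lines falling in [805, 1480] nm: 6→5 (828.9 nm), 7→6 (1375 nm).

2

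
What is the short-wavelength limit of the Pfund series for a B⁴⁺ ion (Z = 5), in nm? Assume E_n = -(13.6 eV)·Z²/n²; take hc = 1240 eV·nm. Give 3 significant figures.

91.2 nm

The Pfund series has lower level n_f = 5; the series limit corresponds to n_i → ∞.
ΔE_max = 13.6 × 25 / 5² = 13.60 eV.
λ_min = 1240 / 13.60 = 91.2 nm.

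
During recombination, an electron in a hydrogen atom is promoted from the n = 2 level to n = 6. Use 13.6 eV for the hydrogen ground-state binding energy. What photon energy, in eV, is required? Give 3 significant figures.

E_6 = −13.60/36 = −0.3778 eV and E_2 = −13.60/4 = −3.400 eV.
The photon energy is |E_6 − E_2| = 3.02 eV.

3.02 eV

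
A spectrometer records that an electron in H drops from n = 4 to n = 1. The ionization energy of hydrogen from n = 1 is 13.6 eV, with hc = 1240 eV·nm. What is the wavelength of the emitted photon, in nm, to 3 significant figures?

ΔE = 13.60 × (1/1² − 1/4²) = 13.60 × 0.9375 = 12.75 eV.
λ = hc/ΔE = 1240 / 12.75 = 97.3 nm.

97.3 nm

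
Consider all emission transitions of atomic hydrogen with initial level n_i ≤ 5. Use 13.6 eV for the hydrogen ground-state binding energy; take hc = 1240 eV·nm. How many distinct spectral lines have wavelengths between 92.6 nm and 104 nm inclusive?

Enumerate all n_i → n_f pairs with 1 ≤ n_f < n_i ≤ 5 and compute λ = 1240 / [13.6·1·(1/n_f² − 1/n_i²)].
Lines falling in [92.6, 104] nm: 5→1 (94.98 nm), 4→1 (97.25 nm), 3→1 (102.6 nm).

3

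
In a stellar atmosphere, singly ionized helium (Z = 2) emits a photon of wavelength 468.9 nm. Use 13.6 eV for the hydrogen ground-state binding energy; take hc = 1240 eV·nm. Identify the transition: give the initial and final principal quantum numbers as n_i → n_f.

The photon energy is ΔE = hc/λ = 1240 / 468.9 = 2.644 eV.
With Z = 2, ΔE = 54.40 × (1/n_f² − 1/n_i²), so 1/n_f² − 1/n_i² = 0.04861.
Trying n_f = 3 gives 1/n_i² = 0.06250, i.e. n_i ≈ 4; this pair matches.

n_i = 4, n_f = 3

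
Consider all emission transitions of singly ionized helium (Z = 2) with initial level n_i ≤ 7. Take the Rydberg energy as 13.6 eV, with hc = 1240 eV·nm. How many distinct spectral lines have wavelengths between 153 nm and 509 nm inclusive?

5

Enumerate all n_i → n_f pairs with 1 ≤ n_f < n_i ≤ 7 and compute λ = 1240 / [13.6·4·(1/n_f² − 1/n_i²)].
Lines falling in [153, 509] nm: 3→2 (164.1 nm), 7→3 (251.3 nm), 6→3 (273.5 nm), 5→3 (320.5 nm), 4→3 (468.9 nm).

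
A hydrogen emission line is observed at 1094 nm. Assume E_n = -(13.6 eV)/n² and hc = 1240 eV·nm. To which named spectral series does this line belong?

Paschen

ΔE = 1240/1094 = 1.133 eV.
This matches 13.6 × (1/3² − 1/6²), so n_f = 3: the Paschen series.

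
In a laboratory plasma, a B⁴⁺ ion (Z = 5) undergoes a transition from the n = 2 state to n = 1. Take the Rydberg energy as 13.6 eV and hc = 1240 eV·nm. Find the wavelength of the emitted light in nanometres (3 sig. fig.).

4.86 nm

For Z = 5 the level energies scale as Z², so the effective Rydberg energy is 13.6 × 25 = 340.0 eV.
ΔE = 340.0 × (1/1² − 1/2²) = 340.0 × 0.7500 = 255.0 eV.
λ = hc/ΔE = 1240 / 255.0 = 4.86 nm.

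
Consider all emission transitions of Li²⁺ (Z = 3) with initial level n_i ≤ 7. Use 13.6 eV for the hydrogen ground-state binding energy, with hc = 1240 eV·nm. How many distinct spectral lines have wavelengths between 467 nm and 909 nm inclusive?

Enumerate all n_i → n_f pairs with 1 ≤ n_f < n_i ≤ 7 and compute λ = 1240 / [13.6·9·(1/n_f² − 1/n_i²)].
Lines falling in [467, 909] nm: 7→5 (517.1 nm), 6→5 (828.9 nm).

2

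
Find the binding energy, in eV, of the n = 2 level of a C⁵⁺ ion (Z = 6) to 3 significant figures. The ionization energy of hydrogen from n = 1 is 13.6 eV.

E_n = −13.6 Z²/n² = −489.6/n² eV for Z = 6.
E_2 = −489.6/4 = −122 eV, so ionization (to E = 0) requires 122 eV.

122 eV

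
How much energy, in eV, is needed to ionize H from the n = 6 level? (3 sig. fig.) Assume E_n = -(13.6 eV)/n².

0.378 eV

E_6 = −13.60/36 = −0.378 eV, so ionization (to E = 0) requires 0.378 eV.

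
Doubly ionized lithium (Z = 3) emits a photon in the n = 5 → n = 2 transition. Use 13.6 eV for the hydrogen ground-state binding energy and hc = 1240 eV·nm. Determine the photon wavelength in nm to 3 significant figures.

For Z = 3 the level energies scale as Z², so the effective Rydberg energy is 13.6 × 9 = 122.4 eV.
ΔE = 122.4 × (1/2² − 1/5²) = 122.4 × 0.2100 = 25.70 eV.
λ = hc/ΔE = 1240 / 25.70 = 48.2 nm.

48.2 nm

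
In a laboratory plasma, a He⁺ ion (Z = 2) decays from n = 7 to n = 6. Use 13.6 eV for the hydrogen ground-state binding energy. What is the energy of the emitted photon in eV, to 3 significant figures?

0.401 eV

The Bohr energies scale as Z², so for Z = 2: E_n = −54.40/n² eV.
E_7 = −54.40/49 = −1.110 eV and E_6 = −54.40/36 = −1.511 eV.
The photon energy is |E_7 − E_6| = 0.401 eV.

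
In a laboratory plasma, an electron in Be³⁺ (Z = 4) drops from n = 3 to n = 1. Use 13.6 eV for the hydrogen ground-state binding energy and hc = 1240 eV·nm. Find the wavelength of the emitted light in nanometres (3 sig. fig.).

6.41 nm

For Z = 4 the level energies scale as Z², so the effective Rydberg energy is 13.6 × 16 = 217.6 eV.
ΔE = 217.6 × (1/1² − 1/3²) = 217.6 × 0.8889 = 193.4 eV.
λ = hc/ΔE = 1240 / 193.4 = 6.41 nm.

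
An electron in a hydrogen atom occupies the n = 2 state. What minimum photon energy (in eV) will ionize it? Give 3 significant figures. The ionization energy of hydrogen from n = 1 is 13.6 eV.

E_2 = −13.60/4 = −3.40 eV, so ionization (to E = 0) requires 3.40 eV.

3.40 eV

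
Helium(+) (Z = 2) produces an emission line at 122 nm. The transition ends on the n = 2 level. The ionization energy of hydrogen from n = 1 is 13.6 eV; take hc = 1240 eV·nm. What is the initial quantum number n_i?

The photon energy is ΔE = hc/λ = 1240 / 122 = 10.16 eV.
With Z = 2, ΔE = 54.40 × (1/n_f² − 1/n_i²), so 1/n_f² − 1/n_i² = 0.1868.
With n_f = 2: 1/n_i² = 1/4 − 0.1868 = 0.06316, so n_i ≈ 3.98.

n_i = 4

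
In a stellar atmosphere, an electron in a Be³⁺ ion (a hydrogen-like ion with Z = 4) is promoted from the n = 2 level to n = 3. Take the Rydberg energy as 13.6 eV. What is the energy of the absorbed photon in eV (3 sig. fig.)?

The Bohr energies scale as Z², so for Z = 4: E_n = −217.6/n² eV.
E_3 = −217.6/9 = −24.18 eV and E_2 = −217.6/4 = −54.40 eV.
The photon energy is |E_3 − E_2| = 30.2 eV.

30.2 eV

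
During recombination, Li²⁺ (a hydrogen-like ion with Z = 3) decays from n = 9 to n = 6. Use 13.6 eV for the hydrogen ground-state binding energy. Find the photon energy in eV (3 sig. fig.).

The Bohr energies scale as Z², so for Z = 3: E_n = −122.4/n² eV.
E_9 = −122.4/81 = −1.511 eV and E_6 = −122.4/36 = −3.400 eV.
The photon energy is |E_9 − E_6| = 1.89 eV.

1.89 eV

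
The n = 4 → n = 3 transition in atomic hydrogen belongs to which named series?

Paschen

The series is set by the lower level: n_f = 3 is the Paschen series.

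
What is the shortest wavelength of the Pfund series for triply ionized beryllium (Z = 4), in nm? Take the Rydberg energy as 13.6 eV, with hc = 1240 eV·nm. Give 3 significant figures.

The Pfund series has lower level n_f = 5; the series limit corresponds to n_i → ∞.
ΔE_max = 13.6 × 16 / 5² = 8.704 eV.
λ_min = 1240 / 8.704 = 142 nm.

142 nm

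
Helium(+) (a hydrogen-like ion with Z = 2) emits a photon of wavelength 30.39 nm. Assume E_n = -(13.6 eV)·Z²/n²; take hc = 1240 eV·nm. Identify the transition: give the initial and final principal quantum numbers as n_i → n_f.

The photon energy is ΔE = hc/λ = 1240 / 30.39 = 40.80 eV.
With Z = 2, ΔE = 54.40 × (1/n_f² − 1/n_i²), so 1/n_f² − 1/n_i² = 0.7501.
Trying n_f = 1 gives 1/n_i² = 0.2499, i.e. n_i ≈ 2; this pair matches.

n_i = 2, n_f = 1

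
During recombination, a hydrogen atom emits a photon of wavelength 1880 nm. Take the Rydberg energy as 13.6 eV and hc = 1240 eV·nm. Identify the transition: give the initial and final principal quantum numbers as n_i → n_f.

The photon energy is ΔE = hc/λ = 1240 / 1880 = 0.6596 eV.
With Z = 1, ΔE = 13.60 × (1/n_f² − 1/n_i²), so 1/n_f² − 1/n_i² = 0.04850.
Trying n_f = 3 gives 1/n_i² = 0.06261, i.e. n_i ≈ 4; this pair matches.

n_i = 4, n_f = 3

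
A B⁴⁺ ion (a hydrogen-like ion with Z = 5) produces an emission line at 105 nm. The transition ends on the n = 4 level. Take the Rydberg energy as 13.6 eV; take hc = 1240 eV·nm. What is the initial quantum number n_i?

n_i = 6

The photon energy is ΔE = hc/λ = 1240 / 105 = 11.81 eV.
With Z = 5, ΔE = 340.0 × (1/n_f² − 1/n_i²), so 1/n_f² − 1/n_i² = 0.03473.
With n_f = 4: 1/n_i² = 1/16 − 0.03473 = 0.02777, so n_i ≈ 6.00.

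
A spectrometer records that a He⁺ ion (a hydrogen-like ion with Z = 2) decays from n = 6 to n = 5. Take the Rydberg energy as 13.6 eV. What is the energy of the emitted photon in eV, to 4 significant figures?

The Bohr energies scale as Z², so for Z = 2: E_n = −54.40/n² eV.
E_6 = −54.40/36 = −1.511 eV and E_5 = −54.40/25 = −2.176 eV.
The photon energy is |E_6 − E_5| = 0.6649 eV.

0.6649 eV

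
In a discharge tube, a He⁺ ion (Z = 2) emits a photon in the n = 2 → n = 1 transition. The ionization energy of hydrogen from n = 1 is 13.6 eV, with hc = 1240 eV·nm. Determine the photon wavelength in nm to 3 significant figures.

30.4 nm

For Z = 2 the level energies scale as Z², so the effective Rydberg energy is 13.6 × 4 = 54.40 eV.
ΔE = 54.40 × (1/1² − 1/2²) = 54.40 × 0.7500 = 40.80 eV.
λ = hc/ΔE = 1240 / 40.80 = 30.4 nm.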